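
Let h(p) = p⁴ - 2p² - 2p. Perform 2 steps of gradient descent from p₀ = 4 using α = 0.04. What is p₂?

20.58825728

h′(p) = 4p³ - 4p - 2
p₁ = 4 − 0.04·238 = -5.52
p₂ = -5.52 − 0.04·(-652.706432) = 20.58825728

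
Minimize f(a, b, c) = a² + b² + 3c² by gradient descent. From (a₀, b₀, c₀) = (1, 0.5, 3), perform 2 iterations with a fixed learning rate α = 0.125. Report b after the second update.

0.28125

∇f = (2a, 2b, 6c)
Step 1: at (1, 0.5, 3), ∇f = (2, 1, 18) → (1, 0.5, 3) − 0.125·(2, 1, 18) = (0.75, 0.375, 0.75)
Step 2: at (0.75, 0.375, 0.75), ∇f = (1.5, 0.75, 4.5) → (0.75, 0.375, 0.75) − 0.125·(1.5, 0.75, 4.5) = (0.5625, 0.28125, 0.1875)
b = 0.28125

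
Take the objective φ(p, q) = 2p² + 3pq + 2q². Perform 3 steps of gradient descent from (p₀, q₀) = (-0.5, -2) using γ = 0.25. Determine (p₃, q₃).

(0.84375, 0.2109375)

∇φ = (4p + 3q, 3p + 4q)
(p₁, q₁) = (-0.5, -2) − 0.25·(-8, -9.5) = (1.5, 0.375)
(p₂, q₂) = (1.5, 0.375) − 0.25·(7.125, 6) = (-0.28125, -1.125)
(p₃, q₃) = (-0.28125, -1.125) − 0.25·(-4.5, -5.34375) = (0.84375, 0.2109375)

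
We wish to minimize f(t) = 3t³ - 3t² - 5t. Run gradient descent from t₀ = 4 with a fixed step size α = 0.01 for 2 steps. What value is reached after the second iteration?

2.339975

f′(t) = 9t² - 6t - 5
Step 1: f′(4) = 115; t₁ = 4 − 0.01·115 = 2.85
Step 2: f′(2.85) = 51.0025; t₂ = 2.85 − 0.01·51.0025 = 2.339975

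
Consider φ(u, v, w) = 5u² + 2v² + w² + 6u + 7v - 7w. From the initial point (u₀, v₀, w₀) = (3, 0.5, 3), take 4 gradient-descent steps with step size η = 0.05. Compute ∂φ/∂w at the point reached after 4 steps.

∇φ = (10u + 6, 4v + 7, 2w - 7)
(u₁, v₁, w₁) = (3, 0.5, 3) − 0.05·(36, 9, -1) = (1.2, 0.05, 3.05)
(u₂, v₂, w₂) = (1.2, 0.05, 3.05) − 0.05·(18, 7.2, -0.9) = (0.3, -0.31, 3.095)
(u₃, v₃, w₃) = (0.3, -0.31, 3.095) − 0.05·(9, 5.76, -0.81) = (-0.15, -0.598, 3.1355)
(u₄, v₄, w₄) = (-0.15, -0.598, 3.1355) − 0.05·(4.5, 4.608, -0.729) = (-0.375, -0.8284, 3.17195)
∂φ/∂w at (-0.375, -0.8284, 3.17195) = -0.6561

-0.6561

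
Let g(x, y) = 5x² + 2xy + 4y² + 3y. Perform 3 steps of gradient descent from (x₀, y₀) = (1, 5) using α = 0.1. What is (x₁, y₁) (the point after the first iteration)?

∇g = (10x + 2y, 2x + 8y + 3)
(x₁, y₁) = (1, 5) − 0.1·(20, 45) = (-1, 0.5)

(-1, 0.5)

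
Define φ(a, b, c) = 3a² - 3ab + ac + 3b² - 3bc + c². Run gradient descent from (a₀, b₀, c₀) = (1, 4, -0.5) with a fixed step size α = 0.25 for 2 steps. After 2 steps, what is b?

4.65625

∇φ = (6a - 3b + c, -3a + 6b - 3c, a - 3b + 2c)
Step 1: at (1, 4, -0.5), ∇φ = (-6.5, 22.5, -12) → (1, 4, -0.5) − 0.25·(-6.5, 22.5, -12) = (2.625, -1.625, 2.5)
Step 2: at (2.625, -1.625, 2.5), ∇φ = (23.125, -25.125, 12.5) → (2.625, -1.625, 2.5) − 0.25·(23.125, -25.125, 12.5) = (-3.15625, 4.65625, -0.625)
b = 4.65625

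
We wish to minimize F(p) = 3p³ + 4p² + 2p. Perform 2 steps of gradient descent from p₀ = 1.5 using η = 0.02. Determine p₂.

F′(p) = 9p² + 8p + 2
p₁ = 1.5 − 0.02·34.25 = 0.815
p₂ = 0.815 − 0.02·14.498025 = 0.5250395

0.5250395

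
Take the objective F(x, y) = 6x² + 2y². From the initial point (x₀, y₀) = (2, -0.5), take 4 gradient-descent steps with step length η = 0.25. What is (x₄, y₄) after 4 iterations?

∇F = (12x, 4y)
(x₁, y₁) = (2, -0.5) − 0.25·(24, -2) = (-4, 0)
(x₂, y₂) = (-4, 0) − 0.25·(-48, 0) = (8, 0)
(x₃, y₃) = (8, 0) − 0.25·(96, 0) = (-16, 0)
(x₄, y₄) = (-16, 0) − 0.25·(-192, 0) = (32, 0)

(32, 0)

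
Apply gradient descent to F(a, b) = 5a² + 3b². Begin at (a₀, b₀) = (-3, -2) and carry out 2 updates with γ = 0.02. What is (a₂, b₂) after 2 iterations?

(-1.92, -1.5488)

∇F = (10a, 6b)
(a₁, b₁) = (-3, -2) − 0.02·(-30, -12) = (-2.4, -1.76)
(a₂, b₂) = (-2.4, -1.76) − 0.02·(-24, -10.56) = (-1.92, -1.5488)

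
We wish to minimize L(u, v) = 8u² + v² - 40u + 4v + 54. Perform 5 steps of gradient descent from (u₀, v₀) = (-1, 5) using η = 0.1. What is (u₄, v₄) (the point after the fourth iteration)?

∇L = (16u - 40, 2v + 4)
Step 1: at (-1, 5), ∇L = (-56, 14) → (-1, 5) − 0.1·(-56, 14) = (4.6, 3.6)
Step 2: at (4.6, 3.6), ∇L = (33.6, 11.2) → (4.6, 3.6) − 0.1·(33.6, 11.2) = (1.24, 2.48)
Step 3: at (1.24, 2.48), ∇L = (-20.16, 8.96) → (1.24, 2.48) − 0.1·(-20.16, 8.96) = (3.256, 1.584)
Step 4: at (3.256, 1.584), ∇L = (12.096, 7.168) → (3.256, 1.584) − 0.1·(12.096, 7.168) = (2.0464, 0.8672)

(2.0464, 0.8672)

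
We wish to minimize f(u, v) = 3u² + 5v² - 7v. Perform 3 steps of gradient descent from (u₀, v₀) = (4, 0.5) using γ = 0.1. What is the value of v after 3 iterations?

0.7

∇f = (6u, 10v - 7)
(u₁, v₁) = (4, 0.5) − 0.1·(24, -2) = (1.6, 0.7)
(u₂, v₂) = (1.6, 0.7) − 0.1·(9.6, 0) = (0.64, 0.7)
(u₃, v₃) = (0.64, 0.7) − 0.1·(3.84, 0) = (0.256, 0.7)
v = 0.7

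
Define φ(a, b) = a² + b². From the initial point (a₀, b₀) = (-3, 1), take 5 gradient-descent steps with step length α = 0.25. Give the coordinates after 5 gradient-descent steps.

∇φ = (2a, 2b)
(a₁, b₁) = (-3, 1) − 0.25·(-6, 2) = (-1.5, 0.5)
(a₂, b₂) = (-1.5, 0.5) − 0.25·(-3, 1) = (-0.75, 0.25)
(a₃, b₃) = (-0.75, 0.25) − 0.25·(-1.5, 0.5) = (-0.375, 0.125)
(a₄, b₄) = (-0.375, 0.125) − 0.25·(-0.75, 0.25) = (-0.1875, 0.0625)
(a₅, b₅) = (-0.1875, 0.0625) − 0.25·(-0.375, 0.125) = (-0.09375, 0.03125)

(-0.09375, 0.03125)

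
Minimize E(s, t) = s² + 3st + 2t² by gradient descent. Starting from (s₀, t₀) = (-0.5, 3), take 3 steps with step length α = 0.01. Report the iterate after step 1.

∇E = (2s + 3t, 3s + 4t)
Step 1: at (-0.5, 3), ∇E = (8, 10.5) → (-0.5, 3) − 0.01·(8, 10.5) = (-0.58, 2.895)

(-0.58, 2.895)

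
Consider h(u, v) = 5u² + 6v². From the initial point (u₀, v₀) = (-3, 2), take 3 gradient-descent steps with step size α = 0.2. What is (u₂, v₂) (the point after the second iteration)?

∇h = (10u, 12v)
(u₁, v₁) = (-3, 2) − 0.2·(-30, 24) = (3, -2.8)
(u₂, v₂) = (3, -2.8) − 0.2·(30, -33.6) = (-3, 3.92)

(-3, 3.92)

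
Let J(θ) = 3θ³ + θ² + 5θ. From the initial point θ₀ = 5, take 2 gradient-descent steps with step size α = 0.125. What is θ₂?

-722.5

J′(θ) = 9θ² + 2θ + 5
θ₁ = 5 − 0.125·240 = -25
θ₂ = -25 − 0.125·5580 = -722.5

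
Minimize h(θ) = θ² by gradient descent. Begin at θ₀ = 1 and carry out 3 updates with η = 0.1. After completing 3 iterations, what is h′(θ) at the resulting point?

1.024

h′(θ) = 2θ
Step 1: h′(1) = 2; θ₁ = 1 − 0.1·2 = 0.8
Step 2: h′(0.8) = 1.6; θ₂ = 0.8 − 0.1·1.6 = 0.64
Step 3: h′(0.64) = 1.28; θ₃ = 0.64 − 0.1·1.28 = 0.512
h′(θ) at (0.512) = 1.024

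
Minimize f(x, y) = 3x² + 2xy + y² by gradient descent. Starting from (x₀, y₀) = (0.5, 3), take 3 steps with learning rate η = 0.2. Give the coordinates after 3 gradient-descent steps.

∇f = (6x + 2y, 2x + 2y)
Step 1: at (0.5, 3), ∇f = (9, 7) → (0.5, 3) − 0.2·(9, 7) = (-1.3, 1.6)
Step 2: at (-1.3, 1.6), ∇f = (-4.6, 0.6) → (-1.3, 1.6) − 0.2·(-4.6, 0.6) = (-0.38, 1.48)
Step 3: at (-0.38, 1.48), ∇f = (0.68, 2.2) → (-0.38, 1.48) − 0.2·(0.68, 2.2) = (-0.516, 1.04)

(-0.516, 1.04)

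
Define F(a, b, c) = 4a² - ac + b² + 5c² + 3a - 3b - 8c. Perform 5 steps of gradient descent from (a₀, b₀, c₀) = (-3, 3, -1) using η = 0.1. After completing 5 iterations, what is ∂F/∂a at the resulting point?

-0.01835

∇F = (8a - c + 3, 2b - 3, -a + 10c - 8)
Step 1: at (-3, 3, -1), ∇F = (-20, 3, -15) → (-3, 3, -1) − 0.1·(-20, 3, -15) = (-1, 2.7, 0.5)
Step 2: at (-1, 2.7, 0.5), ∇F = (-5.5, 2.4, -2) → (-1, 2.7, 0.5) − 0.1·(-5.5, 2.4, -2) = (-0.45, 2.46, 0.7)
Step 3: at (-0.45, 2.46, 0.7), ∇F = (-1.3, 1.92, -0.55) → (-0.45, 2.46, 0.7) − 0.1·(-1.3, 1.92, -0.55) = (-0.32, 2.268, 0.755)
Step 4: at (-0.32, 2.268, 0.755), ∇F = (-0.315, 1.536, -0.13) → (-0.32, 2.268, 0.755) − 0.1·(-0.315, 1.536, -0.13) = (-0.2885, 2.1144, 0.768)
Step 5: at (-0.2885, 2.1144, 0.768), ∇F = (-0.076, 1.2288, -0.0315) → (-0.2885, 2.1144, 0.768) − 0.1·(-0.076, 1.2288, -0.0315) = (-0.2809, 1.99152, 0.77115)
∂F/∂a at (-0.2809, 1.99152, 0.77115) = -0.01835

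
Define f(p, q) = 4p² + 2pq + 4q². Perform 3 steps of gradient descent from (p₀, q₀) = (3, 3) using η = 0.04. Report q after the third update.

0.648

∇f = (8p + 2q, 2p + 8q)
Step 1: at (3, 3), ∇f = (30, 30) → (3, 3) − 0.04·(30, 30) = (1.8, 1.8)
Step 2: at (1.8, 1.8), ∇f = (18, 18) → (1.8, 1.8) − 0.04·(18, 18) = (1.08, 1.08)
Step 3: at (1.08, 1.08), ∇f = (10.8, 10.8) → (1.08, 1.08) − 0.04·(10.8, 10.8) = (0.648, 0.648)
q = 0.648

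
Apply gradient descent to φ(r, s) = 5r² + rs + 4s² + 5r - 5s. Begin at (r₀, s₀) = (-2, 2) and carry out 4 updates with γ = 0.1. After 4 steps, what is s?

0.7017

∇φ = (10r + s + 5, r + 8s - 5)
(r₁, s₁) = (-2, 2) − 0.1·(-13, 9) = (-0.7, 1.1)
(r₂, s₂) = (-0.7, 1.1) − 0.1·(-0.9, 3.1) = (-0.61, 0.79)
(r₃, s₃) = (-0.61, 0.79) − 0.1·(-0.31, 0.71) = (-0.579, 0.719)
(r₄, s₄) = (-0.579, 0.719) − 0.1·(-0.071, 0.173) = (-0.5719, 0.7017)
s = 0.7017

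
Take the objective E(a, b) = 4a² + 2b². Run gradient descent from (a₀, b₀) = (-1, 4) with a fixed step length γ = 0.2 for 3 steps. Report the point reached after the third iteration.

∇E = (8a, 4b)
(a₁, b₁) = (-1, 4) − 0.2·(-8, 16) = (0.6, 0.8)
(a₂, b₂) = (0.6, 0.8) − 0.2·(4.8, 3.2) = (-0.36, 0.16)
(a₃, b₃) = (-0.36, 0.16) − 0.2·(-2.88, 0.64) = (0.216, 0.032)

(0.216, 0.032)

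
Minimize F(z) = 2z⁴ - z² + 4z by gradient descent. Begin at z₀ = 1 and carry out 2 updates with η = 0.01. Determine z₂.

0.81968

F′(z) = 8z³ - 2z + 4
Step 1: F′(1) = 10; z₁ = 1 − 0.01·10 = 0.9
Step 2: F′(0.9) = 8.032; z₂ = 0.9 − 0.01·8.032 = 0.81968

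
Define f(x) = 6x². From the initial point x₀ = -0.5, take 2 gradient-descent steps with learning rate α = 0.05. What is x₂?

-0.08

f′(x) = 12x
x₁ = -0.5 − 0.05·(-6) = -0.2
x₂ = -0.2 − 0.05·(-2.4) = -0.08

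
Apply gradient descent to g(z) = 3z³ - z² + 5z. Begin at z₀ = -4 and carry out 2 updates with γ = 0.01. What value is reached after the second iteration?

-8.523641

g′(z) = 9z² - 2z + 5
Step 1: g′(-4) = 157; z₁ = -4 − 0.01·157 = -5.57
Step 2: g′(-5.57) = 295.3641; z₂ = -5.57 − 0.01·295.3641 = -8.523641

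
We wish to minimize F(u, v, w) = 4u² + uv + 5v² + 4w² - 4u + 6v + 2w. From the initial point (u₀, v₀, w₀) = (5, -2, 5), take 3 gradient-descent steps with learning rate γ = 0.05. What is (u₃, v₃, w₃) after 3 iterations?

(1.6165, -1.032875, 0.884)

∇F = (8u + v - 4, u + 10v + 6, 8w + 2)
(u₁, v₁, w₁) = (5, -2, 5) − 0.05·(34, -9, 42) = (3.3, -1.55, 2.9)
(u₂, v₂, w₂) = (3.3, -1.55, 2.9) − 0.05·(20.85, -6.2, 25.2) = (2.2575, -1.24, 1.64)
(u₃, v₃, w₃) = (2.2575, -1.24, 1.64) − 0.05·(12.82, -4.1425, 15.12) = (1.6165, -1.032875, 0.884)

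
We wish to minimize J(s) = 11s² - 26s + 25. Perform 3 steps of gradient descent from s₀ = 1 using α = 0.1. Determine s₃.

J′(s) = 22s - 26
s₁ = 1 − 0.1·(-4) = 1.4
s₂ = 1.4 − 0.1·4.8 = 0.92
s₃ = 0.92 − 0.1·(-5.76) = 1.496

1.496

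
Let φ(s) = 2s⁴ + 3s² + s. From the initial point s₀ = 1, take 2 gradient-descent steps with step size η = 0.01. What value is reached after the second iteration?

0.73987

φ′(s) = 8s³ + 6s + 1
Step 1: φ′(1) = 15; s₁ = 1 − 0.01·15 = 0.85
Step 2: φ′(0.85) = 11.013; s₂ = 0.85 − 0.01·11.013 = 0.73987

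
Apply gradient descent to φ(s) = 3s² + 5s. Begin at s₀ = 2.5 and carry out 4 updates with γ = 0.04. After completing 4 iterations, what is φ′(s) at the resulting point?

6.6724352

φ′(s) = 6s + 5
s₁ = 2.5 − 0.04·20 = 1.7
s₂ = 1.7 − 0.04·15.2 = 1.092
s₃ = 1.092 − 0.04·11.552 = 0.62992
s₄ = 0.62992 − 0.04·8.77952 = 0.2787392
φ′(s) at (0.2787392) = 6.6724352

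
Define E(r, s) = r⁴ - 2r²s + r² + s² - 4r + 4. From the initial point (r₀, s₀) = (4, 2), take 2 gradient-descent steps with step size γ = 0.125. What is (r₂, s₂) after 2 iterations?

(7267.8125, 154.1875)

∇E = (4r³ - 4rs + 2r - 4, -2r² + 2s)
(r₁, s₁) = (4, 2) − 0.125·(228, -28) = (-24.5, 5.5)
(r₂, s₂) = (-24.5, 5.5) − 0.125·(-58338.5, -1189.5) = (7267.8125, 154.1875)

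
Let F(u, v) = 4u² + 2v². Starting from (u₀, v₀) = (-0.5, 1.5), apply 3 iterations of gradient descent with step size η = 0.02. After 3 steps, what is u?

∇F = (8u, 4v)
(u₁, v₁) = (-0.5, 1.5) − 0.02·(-4, 6) = (-0.42, 1.38)
(u₂, v₂) = (-0.42, 1.38) − 0.02·(-3.36, 5.52) = (-0.3528, 1.2696)
(u₃, v₃) = (-0.3528, 1.2696) − 0.02·(-2.8224, 5.0784) = (-0.296352, 1.168032)
u = -0.296352

-0.296352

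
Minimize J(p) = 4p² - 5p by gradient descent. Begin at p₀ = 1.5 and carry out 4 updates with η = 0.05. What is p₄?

0.7384

J′(p) = 8p - 5
Step 1: J′(1.5) = 7; p₁ = 1.5 − 0.05·7 = 1.15
Step 2: J′(1.15) = 4.2; p₂ = 1.15 − 0.05·4.2 = 0.94
Step 3: J′(0.94) = 2.52; p₃ = 0.94 − 0.05·2.52 = 0.814
Step 4: J′(0.814) = 1.512; p₄ = 0.814 − 0.05·1.512 = 0.7384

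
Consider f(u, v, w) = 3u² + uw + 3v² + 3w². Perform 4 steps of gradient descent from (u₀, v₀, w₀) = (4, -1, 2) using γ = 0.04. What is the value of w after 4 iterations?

0.39661568

∇f = (6u + w, 6v, u + 6w)
Step 1: at (4, -1, 2), ∇f = (26, -6, 16) → (4, -1, 2) − 0.04·(26, -6, 16) = (2.96, -0.76, 1.36)
Step 2: at (2.96, -0.76, 1.36), ∇f = (19.12, -4.56, 11.12) → (2.96, -0.76, 1.36) − 0.04·(19.12, -4.56, 11.12) = (2.1952, -0.5776, 0.9152)
Step 3: at (2.1952, -0.5776, 0.9152), ∇f = (14.0864, -3.4656, 7.6864) → (2.1952, -0.5776, 0.9152) − 0.04·(14.0864, -3.4656, 7.6864) = (1.631744, -0.438976, 0.607744)
Step 4: at (1.631744, -0.438976, 0.607744), ∇f = (10.398208, -2.633856, 5.278208) → (1.631744, -0.438976, 0.607744) − 0.04·(10.398208, -2.633856, 5.278208) = (1.21581568, -0.33362176, 0.39661568)
w = 0.39661568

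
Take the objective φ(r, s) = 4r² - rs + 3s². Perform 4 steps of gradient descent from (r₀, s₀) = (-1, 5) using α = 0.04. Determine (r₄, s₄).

(0.08182784, 1.63386368)

∇φ = (8r - s, -r + 6s)
Step 1: at (-1, 5), ∇φ = (-13, 31) → (-1, 5) − 0.04·(-13, 31) = (-0.48, 3.76)
Step 2: at (-0.48, 3.76), ∇φ = (-7.6, 23.04) → (-0.48, 3.76) − 0.04·(-7.6, 23.04) = (-0.176, 2.8384)
Step 3: at (-0.176, 2.8384), ∇φ = (-4.2464, 17.2064) → (-0.176, 2.8384) − 0.04·(-4.2464, 17.2064) = (-0.006144, 2.150144)
Step 4: at (-0.006144, 2.150144), ∇φ = (-2.199296, 12.907008) → (-0.006144, 2.150144) − 0.04·(-2.199296, 12.907008) = (0.08182784, 1.63386368)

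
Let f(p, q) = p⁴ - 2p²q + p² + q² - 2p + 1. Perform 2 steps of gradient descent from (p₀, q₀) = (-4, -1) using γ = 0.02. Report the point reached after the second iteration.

(1.21954048, -0.199616)

∇f = (4p³ - 4pq + 2p - 2, -2p² + 2q)
Step 1: at (-4, -1), ∇f = (-282, -34) → (-4, -1) − 0.02·(-282, -34) = (1.64, -0.32)
Step 2: at (1.64, -0.32), ∇f = (21.022976, -6.0192) → (1.64, -0.32) − 0.02·(21.022976, -6.0192) = (1.21954048, -0.199616)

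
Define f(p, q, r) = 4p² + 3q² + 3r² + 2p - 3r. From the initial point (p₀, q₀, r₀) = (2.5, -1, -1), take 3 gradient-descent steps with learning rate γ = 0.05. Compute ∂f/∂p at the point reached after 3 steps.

∇f = (8p + 2, 6q, 6r - 3)
(p₁, q₁, r₁) = (2.5, -1, -1) − 0.05·(22, -6, -9) = (1.4, -0.7, -0.55)
(p₂, q₂, r₂) = (1.4, -0.7, -0.55) − 0.05·(13.2, -4.2, -6.3) = (0.74, -0.49, -0.235)
(p₃, q₃, r₃) = (0.74, -0.49, -0.235) − 0.05·(7.92, -2.94, -4.41) = (0.344, -0.343, -0.0145)
∂f/∂p at (0.344, -0.343, -0.0145) = 4.752

4.752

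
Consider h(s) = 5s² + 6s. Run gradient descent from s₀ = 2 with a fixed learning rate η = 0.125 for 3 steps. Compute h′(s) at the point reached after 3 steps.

h′(s) = 10s + 6
Step 1: h′(2) = 26; s₁ = 2 − 0.125·26 = -1.25
Step 2: h′(-1.25) = -6.5; s₂ = -1.25 − 0.125·(-6.5) = -0.4375
Step 3: h′(-0.4375) = 1.625; s₃ = -0.4375 − 0.125·1.625 = -0.640625
h′(s) at (-0.640625) = -0.40625

-0.40625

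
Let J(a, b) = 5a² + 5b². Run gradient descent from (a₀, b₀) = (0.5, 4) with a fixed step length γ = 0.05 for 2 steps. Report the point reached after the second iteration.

(0.125, 1)

∇J = (10a, 10b)
Step 1: at (0.5, 4), ∇J = (5, 40) → (0.5, 4) − 0.05·(5, 40) = (0.25, 2)
Step 2: at (0.25, 2), ∇J = (2.5, 20) → (0.25, 2) − 0.05·(2.5, 20) = (0.125, 1)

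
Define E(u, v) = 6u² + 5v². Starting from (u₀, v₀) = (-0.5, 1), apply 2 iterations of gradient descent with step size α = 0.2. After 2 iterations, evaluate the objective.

10.7624

∇E = (12u, 10v)
(u₁, v₁) = (-0.5, 1) − 0.2·(-6, 10) = (0.7, -1)
(u₂, v₂) = (0.7, -1) − 0.2·(8.4, -10) = (-0.98, 1)
E(-0.98, 1) = 10.7624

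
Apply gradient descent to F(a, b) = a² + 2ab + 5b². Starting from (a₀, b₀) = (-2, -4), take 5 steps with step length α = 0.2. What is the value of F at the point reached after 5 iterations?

∇F = (2a + 2b, 2a + 10b)
Step 1: at (-2, -4), ∇F = (-12, -44) → (-2, -4) − 0.2·(-12, -44) = (0.4, 4.8)
Step 2: at (0.4, 4.8), ∇F = (10.4, 48.8) → (0.4, 4.8) − 0.2·(10.4, 48.8) = (-1.68, -4.96)
Step 3: at (-1.68, -4.96), ∇F = (-13.28, -52.96) → (-1.68, -4.96) − 0.2·(-13.28, -52.96) = (0.976, 5.632)
Step 4: at (0.976, 5.632), ∇F = (13.216, 58.272) → (0.976, 5.632) − 0.2·(13.216, 58.272) = (-1.6672, -6.0224)
Step 5: at (-1.6672, -6.0224), ∇F = (-15.3792, -63.5584) → (-1.6672, -6.0224) − 0.2·(-15.3792, -63.5584) = (1.40864, 6.68928)
F(1.40864, 6.68928) = 244.562176

244.562176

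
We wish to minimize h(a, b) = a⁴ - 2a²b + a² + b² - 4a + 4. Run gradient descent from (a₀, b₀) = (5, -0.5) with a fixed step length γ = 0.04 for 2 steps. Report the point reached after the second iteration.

∇h = (4a³ - 4ab + 2a - 4, -2a² + 2b)
Step 1: at (5, -0.5), ∇h = (516, -51) → (5, -0.5) − 0.04·(516, -51) = (-15.64, 1.54)
Step 2: at (-15.64, 1.54), ∇h = (-15241.714176, -486.1392) → (-15.64, 1.54) − 0.04·(-15241.714176, -486.1392) = (594.02856704, 20.985568)

(594.02856704, 20.985568)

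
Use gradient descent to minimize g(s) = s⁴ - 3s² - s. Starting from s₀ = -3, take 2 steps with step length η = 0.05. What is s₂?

1.320225

g′(s) = 4s³ - 6s - 1
Step 1: g′(-3) = -91; s₁ = -3 − 0.05·(-91) = 1.55
Step 2: g′(1.55) = 4.5955; s₂ = 1.55 − 0.05·4.5955 = 1.320225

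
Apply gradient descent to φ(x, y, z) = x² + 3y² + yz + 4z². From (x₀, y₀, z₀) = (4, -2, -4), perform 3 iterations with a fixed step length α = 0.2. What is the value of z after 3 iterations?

∇φ = (2x, 6y + z, y + 8z)
(x₁, y₁, z₁) = (4, -2, -4) − 0.2·(8, -16, -34) = (2.4, 1.2, 2.8)
(x₂, y₂, z₂) = (2.4, 1.2, 2.8) − 0.2·(4.8, 10, 23.6) = (1.44, -0.8, -1.92)
(x₃, y₃, z₃) = (1.44, -0.8, -1.92) − 0.2·(2.88, -6.72, -16.16) = (0.864, 0.544, 1.312)
z = 1.312

1.312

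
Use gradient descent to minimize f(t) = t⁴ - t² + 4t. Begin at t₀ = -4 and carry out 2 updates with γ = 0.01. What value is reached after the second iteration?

-1.47934336

f′(t) = 4t³ - 2t + 4
t₁ = -4 − 0.01·(-244) = -1.56
t₂ = -1.56 − 0.01·(-8.065664) = -1.47934336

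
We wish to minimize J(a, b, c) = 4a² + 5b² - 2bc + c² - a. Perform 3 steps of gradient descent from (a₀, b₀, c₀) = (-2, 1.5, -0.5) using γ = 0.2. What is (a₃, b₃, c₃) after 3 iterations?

(0.584, -2.02, 0.428)

∇J = (8a - 1, 10b - 2c, -2b + 2c)
(a₁, b₁, c₁) = (-2, 1.5, -0.5) − 0.2·(-17, 16, -4) = (1.4, -1.7, 0.3)
(a₂, b₂, c₂) = (1.4, -1.7, 0.3) − 0.2·(10.2, -17.6, 4) = (-0.64, 1.82, -0.5)
(a₃, b₃, c₃) = (-0.64, 1.82, -0.5) − 0.2·(-6.12, 19.2, -4.64) = (0.584, -2.02, 0.428)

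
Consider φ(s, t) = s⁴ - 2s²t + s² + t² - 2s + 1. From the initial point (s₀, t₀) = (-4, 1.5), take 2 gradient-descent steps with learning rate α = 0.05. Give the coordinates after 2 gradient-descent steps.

∇φ = (4s³ - 4st + 2s - 2, -2s² + 2t)
Step 1: at (-4, 1.5), ∇φ = (-242, -29) → (-4, 1.5) − 0.05·(-242, -29) = (8.1, 2.95)
Step 2: at (8.1, 2.95), ∇φ = (2044.384, -125.32) → (8.1, 2.95) − 0.05·(2044.384, -125.32) = (-94.1192, 9.216)

(-94.1192, 9.216)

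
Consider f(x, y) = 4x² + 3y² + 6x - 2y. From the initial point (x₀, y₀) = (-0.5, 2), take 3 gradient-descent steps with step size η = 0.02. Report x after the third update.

-0.601824

∇f = (8x + 6, 6y - 2)
(x₁, y₁) = (-0.5, 2) − 0.02·(2, 10) = (-0.54, 1.8)
(x₂, y₂) = (-0.54, 1.8) − 0.02·(1.68, 8.8) = (-0.5736, 1.624)
(x₃, y₃) = (-0.5736, 1.624) − 0.02·(1.4112, 7.744) = (-0.601824, 1.46912)
x = -0.601824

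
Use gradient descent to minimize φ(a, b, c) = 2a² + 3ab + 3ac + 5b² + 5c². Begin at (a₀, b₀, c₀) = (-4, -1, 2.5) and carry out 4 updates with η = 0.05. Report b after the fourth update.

0.77733125

∇φ = (4a + 3b + 3c, 3a + 10b, 3a + 10c)
Step 1: at (-4, -1, 2.5), ∇φ = (-11.5, -22, 13) → (-4, -1, 2.5) − 0.05·(-11.5, -22, 13) = (-3.425, 0.1, 1.85)
Step 2: at (-3.425, 0.1, 1.85), ∇φ = (-7.85, -9.275, 8.225) → (-3.425, 0.1, 1.85) − 0.05·(-7.85, -9.275, 8.225) = (-3.0325, 0.56375, 1.43875)
Step 3: at (-3.0325, 0.56375, 1.43875), ∇φ = (-6.1225, -3.46, 5.29) → (-3.0325, 0.56375, 1.43875) − 0.05·(-6.1225, -3.46, 5.29) = (-2.726375, 0.73675, 1.17425)
Step 4: at (-2.726375, 0.73675, 1.17425), ∇φ = (-5.1725, -0.811625, 3.563375) → (-2.726375, 0.73675, 1.17425) − 0.05·(-5.1725, -0.811625, 3.563375) = (-2.46775, 0.77733125, 0.99608125)
b = 0.77733125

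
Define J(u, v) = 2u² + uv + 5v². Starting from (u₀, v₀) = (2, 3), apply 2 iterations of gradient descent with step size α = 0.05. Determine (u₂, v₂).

(1.09, 0.6275)

∇J = (4u + v, u + 10v)
Step 1: at (2, 3), ∇J = (11, 32) → (2, 3) − 0.05·(11, 32) = (1.45, 1.4)
Step 2: at (1.45, 1.4), ∇J = (7.2, 15.45) → (1.45, 1.4) − 0.05·(7.2, 15.45) = (1.09, 0.6275)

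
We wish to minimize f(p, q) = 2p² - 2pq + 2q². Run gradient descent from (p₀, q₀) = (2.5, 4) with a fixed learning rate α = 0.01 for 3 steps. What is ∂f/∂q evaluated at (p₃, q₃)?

9.855376

∇f = (4p - 2q, -2p + 4q)
Step 1: at (2.5, 4), ∇f = (2, 11) → (2.5, 4) − 0.01·(2, 11) = (2.48, 3.89)
Step 2: at (2.48, 3.89), ∇f = (2.14, 10.6) → (2.48, 3.89) − 0.01·(2.14, 10.6) = (2.4586, 3.784)
Step 3: at (2.4586, 3.784), ∇f = (2.2664, 10.2188) → (2.4586, 3.784) − 0.01·(2.2664, 10.2188) = (2.435936, 3.681812)
∂f/∂q at (2.435936, 3.681812) = 9.855376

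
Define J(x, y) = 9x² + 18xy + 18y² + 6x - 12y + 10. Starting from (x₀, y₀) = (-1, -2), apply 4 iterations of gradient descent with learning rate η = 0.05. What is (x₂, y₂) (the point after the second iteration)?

(-2.95, -3.14)

∇J = (18x + 18y + 6, 18x + 36y - 12)
Step 1: at (-1, -2), ∇J = (-48, -102) → (-1, -2) − 0.05·(-48, -102) = (1.4, 3.1)
Step 2: at (1.4, 3.1), ∇J = (87, 124.8) → (1.4, 3.1) − 0.05·(87, 124.8) = (-2.95, -3.14)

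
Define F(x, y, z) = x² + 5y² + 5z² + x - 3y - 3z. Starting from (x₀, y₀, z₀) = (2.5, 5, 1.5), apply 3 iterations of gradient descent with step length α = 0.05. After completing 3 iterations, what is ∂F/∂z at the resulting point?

∇F = (2x + 1, 10y - 3, 10z - 3)
Step 1: at (2.5, 5, 1.5), ∇F = (6, 47, 12) → (2.5, 5, 1.5) − 0.05·(6, 47, 12) = (2.2, 2.65, 0.9)
Step 2: at (2.2, 2.65, 0.9), ∇F = (5.4, 23.5, 6) → (2.2, 2.65, 0.9) − 0.05·(5.4, 23.5, 6) = (1.93, 1.475, 0.6)
Step 3: at (1.93, 1.475, 0.6), ∇F = (4.86, 11.75, 3) → (1.93, 1.475, 0.6) − 0.05·(4.86, 11.75, 3) = (1.687, 0.8875, 0.45)
∂F/∂z at (1.687, 0.8875, 0.45) = 1.5

1.5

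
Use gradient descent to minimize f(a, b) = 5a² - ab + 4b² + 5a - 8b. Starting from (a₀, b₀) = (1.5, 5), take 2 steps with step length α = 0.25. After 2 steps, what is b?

∇f = (10a - b + 5, -a + 8b - 8)
(a₁, b₁) = (1.5, 5) − 0.25·(15, 30.5) = (-2.25, -2.625)
(a₂, b₂) = (-2.25, -2.625) − 0.25·(-14.875, -26.75) = (1.46875, 4.0625)
b = 4.0625

4.0625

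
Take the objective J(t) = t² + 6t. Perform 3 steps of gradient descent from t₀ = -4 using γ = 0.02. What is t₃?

-3.884736

J′(t) = 2t + 6
Step 1: J′(-4) = -2; t₁ = -4 − 0.02·(-2) = -3.96
Step 2: J′(-3.96) = -1.92; t₂ = -3.96 − 0.02·(-1.92) = -3.9216
Step 3: J′(-3.9216) = -1.8432; t₃ = -3.9216 − 0.02·(-1.8432) = -3.884736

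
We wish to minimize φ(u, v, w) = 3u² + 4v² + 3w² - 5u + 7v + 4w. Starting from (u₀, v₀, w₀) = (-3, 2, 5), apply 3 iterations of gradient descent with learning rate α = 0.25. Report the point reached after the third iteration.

(1.3125, -3.75, -1.375)

∇φ = (6u - 5, 8v + 7, 6w + 4)
(u₁, v₁, w₁) = (-3, 2, 5) − 0.25·(-23, 23, 34) = (2.75, -3.75, -3.5)
(u₂, v₂, w₂) = (2.75, -3.75, -3.5) − 0.25·(11.5, -23, -17) = (-0.125, 2, 0.75)
(u₃, v₃, w₃) = (-0.125, 2, 0.75) − 0.25·(-5.75, 23, 8.5) = (1.3125, -3.75, -1.375)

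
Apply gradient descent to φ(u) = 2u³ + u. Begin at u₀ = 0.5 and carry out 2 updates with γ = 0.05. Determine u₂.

0.2828125

φ′(u) = 6u² + 1
Step 1: φ′(0.5) = 2.5; u₁ = 0.5 − 0.05·2.5 = 0.375
Step 2: φ′(0.375) = 1.84375; u₂ = 0.375 − 0.05·1.84375 = 0.2828125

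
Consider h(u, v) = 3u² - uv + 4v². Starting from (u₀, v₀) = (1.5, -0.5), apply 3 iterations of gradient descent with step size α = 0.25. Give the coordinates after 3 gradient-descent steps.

∇h = (6u - v, -u + 8v)
(u₁, v₁) = (1.5, -0.5) − 0.25·(9.5, -5.5) = (-0.875, 0.875)
(u₂, v₂) = (-0.875, 0.875) − 0.25·(-6.125, 7.875) = (0.65625, -1.09375)
(u₃, v₃) = (0.65625, -1.09375) − 0.25·(5.03125, -9.40625) = (-0.6015625, 1.2578125)

(-0.6015625, 1.2578125)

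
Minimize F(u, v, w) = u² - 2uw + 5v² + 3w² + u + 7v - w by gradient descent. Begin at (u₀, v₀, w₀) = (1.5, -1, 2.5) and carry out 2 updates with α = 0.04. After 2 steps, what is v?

-0.808

∇F = (2u - 2w + 1, 10v + 7, -2u + 6w - 1)
Step 1: at (1.5, -1, 2.5), ∇F = (-1, -3, 11) → (1.5, -1, 2.5) − 0.04·(-1, -3, 11) = (1.54, -0.88, 2.06)
Step 2: at (1.54, -0.88, 2.06), ∇F = (-0.04, -1.8, 8.28) → (1.54, -0.88, 2.06) − 0.04·(-0.04, -1.8, 8.28) = (1.5416, -0.808, 1.7288)
v = -0.808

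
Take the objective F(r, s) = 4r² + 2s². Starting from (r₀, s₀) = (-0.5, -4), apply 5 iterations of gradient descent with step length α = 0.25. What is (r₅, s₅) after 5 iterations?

∇F = (8r, 4s)
(r₁, s₁) = (-0.5, -4) − 0.25·(-4, -16) = (0.5, 0)
(r₂, s₂) = (0.5, 0) − 0.25·(4, 0) = (-0.5, 0)
(r₃, s₃) = (-0.5, 0) − 0.25·(-4, 0) = (0.5, 0)
(r₄, s₄) = (0.5, 0) − 0.25·(4, 0) = (-0.5, 0)
(r₅, s₅) = (-0.5, 0) − 0.25·(-4, 0) = (0.5, 0)

(0.5, 0)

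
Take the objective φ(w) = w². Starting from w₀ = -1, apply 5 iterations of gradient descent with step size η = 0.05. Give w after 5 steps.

-0.59049

φ′(w) = 2w
Step 1: φ′(-1) = -2; w₁ = -1 − 0.05·(-2) = -0.9
Step 2: φ′(-0.9) = -1.8; w₂ = -0.9 − 0.05·(-1.8) = -0.81
Step 3: φ′(-0.81) = -1.62; w₃ = -0.81 − 0.05·(-1.62) = -0.729
Step 4: φ′(-0.729) = -1.458; w₄ = -0.729 − 0.05·(-1.458) = -0.6561
Step 5: φ′(-0.6561) = -1.3122; w₅ = -0.6561 − 0.05·(-1.3122) = -0.59049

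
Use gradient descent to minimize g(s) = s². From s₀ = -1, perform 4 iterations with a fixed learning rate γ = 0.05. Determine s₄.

-0.6561

g′(s) = 2s
Step 1: g′(-1) = -2; s₁ = -1 − 0.05·(-2) = -0.9
Step 2: g′(-0.9) = -1.8; s₂ = -0.9 − 0.05·(-1.8) = -0.81
Step 3: g′(-0.81) = -1.62; s₃ = -0.81 − 0.05·(-1.62) = -0.729
Step 4: g′(-0.729) = -1.458; s₄ = -0.729 − 0.05·(-1.458) = -0.6561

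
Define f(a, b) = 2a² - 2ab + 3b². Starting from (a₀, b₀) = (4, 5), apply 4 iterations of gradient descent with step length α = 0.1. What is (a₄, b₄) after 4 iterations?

(1.4, 0.88)

∇f = (4a - 2b, -2a + 6b)
Step 1: at (4, 5), ∇f = (6, 22) → (4, 5) − 0.1·(6, 22) = (3.4, 2.8)
Step 2: at (3.4, 2.8), ∇f = (8, 10) → (3.4, 2.8) − 0.1·(8, 10) = (2.6, 1.8)
Step 3: at (2.6, 1.8), ∇f = (6.8, 5.6) → (2.6, 1.8) − 0.1·(6.8, 5.6) = (1.92, 1.24)
Step 4: at (1.92, 1.24), ∇f = (5.2, 3.6) → (1.92, 1.24) − 0.1·(5.2, 3.6) = (1.4, 0.88)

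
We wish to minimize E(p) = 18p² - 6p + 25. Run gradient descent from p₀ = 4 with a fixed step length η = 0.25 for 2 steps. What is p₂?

E′(p) = 36p - 6
Step 1: E′(4) = 138; p₁ = 4 − 0.25·138 = -30.5
Step 2: E′(-30.5) = -1104; p₂ = -30.5 − 0.25·(-1104) = 245.5

245.5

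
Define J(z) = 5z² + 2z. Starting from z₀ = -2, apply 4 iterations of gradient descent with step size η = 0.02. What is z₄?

-0.93728

J′(z) = 10z + 2
z₁ = -2 − 0.02·(-18) = -1.64
z₂ = -1.64 − 0.02·(-14.4) = -1.352
z₃ = -1.352 − 0.02·(-11.52) = -1.1216
z₄ = -1.1216 − 0.02·(-9.216) = -0.93728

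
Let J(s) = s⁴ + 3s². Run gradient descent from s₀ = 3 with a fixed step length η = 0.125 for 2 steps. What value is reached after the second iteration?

1033.1484375

J′(s) = 4s³ + 6s
Step 1: J′(3) = 126; s₁ = 3 − 0.125·126 = -12.75
Step 2: J′(-12.75) = -8367.1875; s₂ = -12.75 − 0.125·(-8367.1875) = 1033.1484375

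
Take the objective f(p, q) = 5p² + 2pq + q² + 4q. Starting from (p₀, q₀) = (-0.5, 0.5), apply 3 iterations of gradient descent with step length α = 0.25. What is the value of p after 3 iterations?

1.5

∇f = (10p + 2q, 2p + 2q + 4)
Step 1: at (-0.5, 0.5), ∇f = (-4, 4) → (-0.5, 0.5) − 0.25·(-4, 4) = (0.5, -0.5)
Step 2: at (0.5, -0.5), ∇f = (4, 4) → (0.5, -0.5) − 0.25·(4, 4) = (-0.5, -1.5)
Step 3: at (-0.5, -1.5), ∇f = (-8, 0) → (-0.5, -1.5) − 0.25·(-8, 0) = (1.5, -1.5)
p = 1.5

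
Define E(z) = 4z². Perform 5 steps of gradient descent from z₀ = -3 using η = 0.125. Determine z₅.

0

E′(z) = 8z
z₁ = -3 − 0.125·(-24) = 0
z₂ = 0 − 0.125·0 = 0
z₃ = 0 − 0.125·0 = 0
z₄ = 0 − 0.125·0 = 0
z₅ = 0 − 0.125·0 = 0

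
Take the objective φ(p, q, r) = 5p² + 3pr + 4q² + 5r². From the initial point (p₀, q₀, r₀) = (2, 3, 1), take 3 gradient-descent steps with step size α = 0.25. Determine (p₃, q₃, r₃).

(-17.296875, -3, -16.875)

∇φ = (10p + 3r, 8q, 3p + 10r)
(p₁, q₁, r₁) = (2, 3, 1) − 0.25·(23, 24, 16) = (-3.75, -3, -3)
(p₂, q₂, r₂) = (-3.75, -3, -3) − 0.25·(-46.5, -24, -41.25) = (7.875, 3, 7.3125)
(p₃, q₃, r₃) = (7.875, 3, 7.3125) − 0.25·(100.6875, 24, 96.75) = (-17.296875, -3, -16.875)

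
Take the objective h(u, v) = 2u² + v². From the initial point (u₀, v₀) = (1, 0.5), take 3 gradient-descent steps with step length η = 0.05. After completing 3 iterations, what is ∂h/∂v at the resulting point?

0.729

∇h = (4u, 2v)
(u₁, v₁) = (1, 0.5) − 0.05·(4, 1) = (0.8, 0.45)
(u₂, v₂) = (0.8, 0.45) − 0.05·(3.2, 0.9) = (0.64, 0.405)
(u₃, v₃) = (0.64, 0.405) − 0.05·(2.56, 0.81) = (0.512, 0.3645)
∂h/∂v at (0.512, 0.3645) = 0.729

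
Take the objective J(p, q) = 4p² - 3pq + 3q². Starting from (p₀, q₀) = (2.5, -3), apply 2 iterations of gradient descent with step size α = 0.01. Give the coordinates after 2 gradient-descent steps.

∇J = (8p - 3q, -3p + 6q)
Step 1: at (2.5, -3), ∇J = (29, -25.5) → (2.5, -3) − 0.01·(29, -25.5) = (2.21, -2.745)
Step 2: at (2.21, -2.745), ∇J = (25.915, -23.1) → (2.21, -2.745) − 0.01·(25.915, -23.1) = (1.95085, -2.514)

(1.95085, -2.514)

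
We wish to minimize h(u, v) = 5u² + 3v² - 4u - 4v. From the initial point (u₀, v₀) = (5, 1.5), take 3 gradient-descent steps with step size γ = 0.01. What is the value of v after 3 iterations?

1.35882

∇h = (10u - 4, 6v - 4)
Step 1: at (5, 1.5), ∇h = (46, 5) → (5, 1.5) − 0.01·(46, 5) = (4.54, 1.45)
Step 2: at (4.54, 1.45), ∇h = (41.4, 4.7) → (4.54, 1.45) − 0.01·(41.4, 4.7) = (4.126, 1.403)
Step 3: at (4.126, 1.403), ∇h = (37.26, 4.418) → (4.126, 1.403) − 0.01·(37.26, 4.418) = (3.7534, 1.35882)
v = 1.35882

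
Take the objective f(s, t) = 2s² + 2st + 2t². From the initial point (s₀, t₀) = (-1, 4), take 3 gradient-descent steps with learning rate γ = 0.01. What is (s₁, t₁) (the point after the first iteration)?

(-1.04, 3.86)

∇f = (4s + 2t, 2s + 4t)
(s₁, t₁) = (-1, 4) − 0.01·(4, 14) = (-1.04, 3.86)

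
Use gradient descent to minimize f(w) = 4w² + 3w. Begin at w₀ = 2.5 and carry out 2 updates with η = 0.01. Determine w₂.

2.0584

f′(w) = 8w + 3
w₁ = 2.5 − 0.01·23 = 2.27
w₂ = 2.27 − 0.01·21.16 = 2.0584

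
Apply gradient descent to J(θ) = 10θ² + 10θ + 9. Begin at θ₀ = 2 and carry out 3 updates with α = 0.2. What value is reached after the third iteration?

J′(θ) = 20θ + 10
θ₁ = 2 − 0.2·50 = -8
θ₂ = -8 − 0.2·(-150) = 22
θ₃ = 22 − 0.2·450 = -68

-68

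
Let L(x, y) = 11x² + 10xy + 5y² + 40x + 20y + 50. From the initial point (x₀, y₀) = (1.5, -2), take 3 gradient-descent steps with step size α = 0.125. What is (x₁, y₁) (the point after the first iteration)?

(-5.125, -3.875)

∇L = (22x + 10y + 40, 10x + 10y + 20)
(x₁, y₁) = (1.5, -2) − 0.125·(53, 15) = (-5.125, -3.875)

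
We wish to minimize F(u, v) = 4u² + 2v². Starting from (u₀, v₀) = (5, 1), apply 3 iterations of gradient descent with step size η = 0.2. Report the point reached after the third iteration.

(-1.08, 0.008)

∇F = (8u, 4v)
Step 1: at (5, 1), ∇F = (40, 4) → (5, 1) − 0.2·(40, 4) = (-3, 0.2)
Step 2: at (-3, 0.2), ∇F = (-24, 0.8) → (-3, 0.2) − 0.2·(-24, 0.8) = (1.8, 0.04)
Step 3: at (1.8, 0.04), ∇F = (14.4, 0.16) → (1.8, 0.04) − 0.2·(14.4, 0.16) = (-1.08, 0.008)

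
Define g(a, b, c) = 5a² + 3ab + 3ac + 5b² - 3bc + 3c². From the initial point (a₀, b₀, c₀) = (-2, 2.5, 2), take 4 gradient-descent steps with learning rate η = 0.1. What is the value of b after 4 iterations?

0.6207

∇g = (10a + 3b + 3c, 3a + 10b - 3c, 3a - 3b + 6c)
(a₁, b₁, c₁) = (-2, 2.5, 2) − 0.1·(-6.5, 13, -1.5) = (-1.35, 1.2, 2.15)
(a₂, b₂, c₂) = (-1.35, 1.2, 2.15) − 0.1·(-3.45, 1.5, 5.25) = (-1.005, 1.05, 1.625)
(a₃, b₃, c₃) = (-1.005, 1.05, 1.625) − 0.1·(-2.025, 2.61, 3.585) = (-0.8025, 0.789, 1.2665)
(a₄, b₄, c₄) = (-0.8025, 0.789, 1.2665) − 0.1·(-1.8585, 1.683, 2.8245) = (-0.61665, 0.6207, 0.98405)
b = 0.6207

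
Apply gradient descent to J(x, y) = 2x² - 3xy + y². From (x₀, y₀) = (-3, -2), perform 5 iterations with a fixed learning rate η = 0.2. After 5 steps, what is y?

-3.21408

∇J = (4x - 3y, -3x + 2y)
(x₁, y₁) = (-3, -2) − 0.2·(-6, 5) = (-1.8, -3)
(x₂, y₂) = (-1.8, -3) − 0.2·(1.8, -0.6) = (-2.16, -2.88)
(x₃, y₃) = (-2.16, -2.88) − 0.2·(0, 0.72) = (-2.16, -3.024)
(x₄, y₄) = (-2.16, -3.024) − 0.2·(0.432, 0.432) = (-2.2464, -3.1104)
(x₅, y₅) = (-2.2464, -3.1104) − 0.2·(0.3456, 0.5184) = (-2.31552, -3.21408)
y = -3.21408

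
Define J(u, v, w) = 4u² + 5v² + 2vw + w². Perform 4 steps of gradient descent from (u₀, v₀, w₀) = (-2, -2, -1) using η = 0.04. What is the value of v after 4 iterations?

∇J = (8u, 10v + 2w, 2v + 2w)
Step 1: at (-2, -2, -1), ∇J = (-16, -22, -6) → (-2, -2, -1) − 0.04·(-16, -22, -6) = (-1.36, -1.12, -0.76)
Step 2: at (-1.36, -1.12, -0.76), ∇J = (-10.88, -12.72, -3.76) → (-1.36, -1.12, -0.76) − 0.04·(-10.88, -12.72, -3.76) = (-0.9248, -0.6112, -0.6096)
Step 3: at (-0.9248, -0.6112, -0.6096), ∇J = (-7.3984, -7.3312, -2.4416) → (-0.9248, -0.6112, -0.6096) − 0.04·(-7.3984, -7.3312, -2.4416) = (-0.628864, -0.317952, -0.511936)
Step 4: at (-0.628864, -0.317952, -0.511936), ∇J = (-5.030912, -4.203392, -1.659776) → (-0.628864, -0.317952, -0.511936) − 0.04·(-5.030912, -4.203392, -1.659776) = (-0.42762752, -0.14981632, -0.44554496)
v = -0.14981632

-0.14981632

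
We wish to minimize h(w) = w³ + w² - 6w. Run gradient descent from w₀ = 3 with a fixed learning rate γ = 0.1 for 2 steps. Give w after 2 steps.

0.813

h′(w) = 3w² + 2w - 6
w₁ = 3 − 0.1·27 = 0.3
w₂ = 0.3 − 0.1·(-5.13) = 0.813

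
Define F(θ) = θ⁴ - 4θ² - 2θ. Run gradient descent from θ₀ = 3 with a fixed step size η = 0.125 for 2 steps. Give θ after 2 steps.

176.2890625

F′(θ) = 4θ³ - 8θ - 2
Step 1: F′(3) = 82; θ₁ = 3 − 0.125·82 = -7.25
Step 2: F′(-7.25) = -1468.3125; θ₂ = -7.25 − 0.125·(-1468.3125) = 176.2890625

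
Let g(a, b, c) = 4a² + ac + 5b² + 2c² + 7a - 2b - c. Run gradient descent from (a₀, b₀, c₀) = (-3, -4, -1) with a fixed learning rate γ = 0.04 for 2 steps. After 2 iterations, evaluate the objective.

13.23504896

∇g = (8a + c + 7, 10b - 2, a + 4c - 1)
Step 1: at (-3, -4, -1), ∇g = (-18, -42, -8) → (-3, -4, -1) − 0.04·(-18, -42, -8) = (-2.28, -2.32, -0.68)
Step 2: at (-2.28, -2.32, -0.68), ∇g = (-11.92, -25.2, -6) → (-2.28, -2.32, -0.68) − 0.04·(-11.92, -25.2, -6) = (-1.8032, -1.312, -0.44)
g(-1.8032, -1.312, -0.44) = 13.23504896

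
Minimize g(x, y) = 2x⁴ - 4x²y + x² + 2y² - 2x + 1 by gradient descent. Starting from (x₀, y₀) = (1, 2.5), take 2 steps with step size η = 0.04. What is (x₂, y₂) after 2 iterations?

∇g = (8x³ - 8xy + 2x - 2, -4x² + 4y)
(x₁, y₁) = (1, 2.5) − 0.04·(-12, 6) = (1.48, 2.26)
(x₂, y₂) = (1.48, 2.26) − 0.04·(0.135936, 0.2784) = (1.47456256, 2.248864)

(1.47456256, 2.248864)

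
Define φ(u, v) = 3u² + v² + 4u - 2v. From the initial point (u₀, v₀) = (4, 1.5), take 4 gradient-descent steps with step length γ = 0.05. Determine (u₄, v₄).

∇φ = (6u + 4, 2v - 2)
Step 1: at (4, 1.5), ∇φ = (28, 1) → (4, 1.5) − 0.05·(28, 1) = (2.6, 1.45)
Step 2: at (2.6, 1.45), ∇φ = (19.6, 0.9) → (2.6, 1.45) − 0.05·(19.6, 0.9) = (1.62, 1.405)
Step 3: at (1.62, 1.405), ∇φ = (13.72, 0.81) → (1.62, 1.405) − 0.05·(13.72, 0.81) = (0.934, 1.3645)
Step 4: at (0.934, 1.3645), ∇φ = (9.604, 0.729) → (0.934, 1.3645) − 0.05·(9.604, 0.729) = (0.4538, 1.32805)

(0.4538, 1.32805)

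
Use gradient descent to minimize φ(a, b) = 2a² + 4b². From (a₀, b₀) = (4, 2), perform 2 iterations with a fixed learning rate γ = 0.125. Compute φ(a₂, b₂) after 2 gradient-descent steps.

∇φ = (4a, 8b)
(a₁, b₁) = (4, 2) − 0.125·(16, 16) = (2, 0)
(a₂, b₂) = (2, 0) − 0.125·(8, 0) = (1, 0)
φ(1, 0) = 2

2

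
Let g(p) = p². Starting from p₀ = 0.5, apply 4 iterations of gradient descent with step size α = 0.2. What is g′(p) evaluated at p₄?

0.1296

g′(p) = 2p
p₁ = 0.5 − 0.2·1 = 0.3
p₂ = 0.3 − 0.2·0.6 = 0.18
p₃ = 0.18 − 0.2·0.36 = 0.108
p₄ = 0.108 − 0.2·0.216 = 0.0648
g′(p) at (0.0648) = 0.1296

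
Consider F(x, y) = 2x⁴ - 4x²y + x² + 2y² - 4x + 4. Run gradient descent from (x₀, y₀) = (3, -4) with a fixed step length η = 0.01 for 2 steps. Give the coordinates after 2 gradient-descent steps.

∇F = (8x³ - 8xy + 2x - 4, -4x² + 4y)
Step 1: at (3, -4), ∇F = (314, -52) → (3, -4) − 0.01·(314, -52) = (-0.14, -3.48)
Step 2: at (-0.14, -3.48), ∇F = (-8.199552, -13.9984) → (-0.14, -3.48) − 0.01·(-8.199552, -13.9984) = (-0.05800448, -3.340016)

(-0.05800448, -3.340016)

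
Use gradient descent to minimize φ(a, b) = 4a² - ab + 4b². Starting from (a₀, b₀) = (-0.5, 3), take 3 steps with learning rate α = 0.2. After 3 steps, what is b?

∇φ = (8a - b, -a + 8b)
Step 1: at (-0.5, 3), ∇φ = (-7, 24.5) → (-0.5, 3) − 0.2·(-7, 24.5) = (0.9, -1.9)
Step 2: at (0.9, -1.9), ∇φ = (9.1, -16.1) → (0.9, -1.9) − 0.2·(9.1, -16.1) = (-0.92, 1.32)
Step 3: at (-0.92, 1.32), ∇φ = (-8.68, 11.48) → (-0.92, 1.32) − 0.2·(-8.68, 11.48) = (0.816, -0.976)
b = -0.976

-0.976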